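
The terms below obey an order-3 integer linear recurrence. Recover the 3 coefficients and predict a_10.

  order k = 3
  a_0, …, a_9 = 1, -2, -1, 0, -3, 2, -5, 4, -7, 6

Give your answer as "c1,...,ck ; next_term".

-1,1,1 ; -9

  a_3 = -1·-1 + 1·-2 + 1·1 = 0
  a_4 = -1·0 + 1·-1 + 1·-2 = -3
  a_5 = -1·-3 + 1·0 + 1·-1 = 2
  a_6 = -1·2 + 1·-3 + 1·0 = -5
  a_7 = -1·-5 + 1·2 + 1·-3 = 4
  a_8 = -1·4 + 1·-5 + 1·2 = -7
  a_9 = -1·-7 + 1·4 + 1·-5 = 6
  a_10 = -1·6 + 1·-7 + 1·4 = -9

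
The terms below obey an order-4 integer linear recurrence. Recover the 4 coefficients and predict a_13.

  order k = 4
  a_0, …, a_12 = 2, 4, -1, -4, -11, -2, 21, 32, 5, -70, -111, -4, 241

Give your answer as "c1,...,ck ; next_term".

  a_4 = 0·-4 + -1·-1 + -2·4 + -2·2 = -11
  a_5 = 0·-11 + -1·-4 + -2·-1 + -2·4 = -2
  a_6 = 0·-2 + -1·-11 + -2·-4 + -2·-1 = 21
  a_7 = 0·21 + -1·-2 + -2·-11 + -2·-4 = 32
  a_8 = 0·32 + -1·21 + -2·-2 + -2·-11 = 5
  a_9 = 0·5 + -1·32 + -2·21 + -2·-2 = -70
  a_10 = 0·-70 + -1·5 + -2·32 + -2·21 = -111
  a_11 = 0·-111 + -1·-70 + -2·5 + -2·32 = -4
  a_12 = 0·-4 + -1·-111 + -2·-70 + -2·5 = 241
  a_13 = 0·241 + -1·-4 + -2·-111 + -2·-70 = 366

0,-1,-2,-2 ; 366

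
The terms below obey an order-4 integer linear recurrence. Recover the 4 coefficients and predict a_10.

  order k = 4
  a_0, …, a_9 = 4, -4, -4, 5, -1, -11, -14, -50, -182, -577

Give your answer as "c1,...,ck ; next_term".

3,0,3,-1 ; -1867

  a_4 = 3·5 + 0·-4 + 3·-4 + -1·4 = -1
  a_5 = 3·-1 + 0·5 + 3·-4 + -1·-4 = -11
  a_6 = 3·-11 + 0·-1 + 3·5 + -1·-4 = -14
  a_7 = 3·-14 + 0·-11 + 3·-1 + -1·5 = -50
  a_8 = 3·-50 + 0·-14 + 3·-11 + -1·-1 = -182
  a_9 = 3·-182 + 0·-50 + 3·-14 + -1·-11 = -577
  a_10 = 3·-577 + 0·-182 + 3·-50 + -1·-14 = -1867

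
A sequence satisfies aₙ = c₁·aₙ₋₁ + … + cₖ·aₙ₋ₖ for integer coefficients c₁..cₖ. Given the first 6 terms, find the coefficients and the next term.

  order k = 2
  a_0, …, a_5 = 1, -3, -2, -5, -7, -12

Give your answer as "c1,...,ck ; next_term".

  a_2 = 1·-3 + 1·1 = -2
  a_3 = 1·-2 + 1·-3 = -5
  a_4 = 1·-5 + 1·-2 = -7
  a_5 = 1·-7 + 1·-5 = -12
  a_6 = 1·-12 + 1·-7 = -19

1,1 ; -19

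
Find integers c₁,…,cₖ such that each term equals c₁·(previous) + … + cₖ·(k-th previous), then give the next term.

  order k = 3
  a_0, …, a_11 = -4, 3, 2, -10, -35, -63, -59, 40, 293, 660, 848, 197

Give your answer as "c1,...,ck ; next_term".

3,-4,1 ; -2141

  a_3 = 3·2 + -4·3 + 1·-4 = -10
  a_4 = 3·-10 + -4·2 + 1·3 = -35
  a_5 = 3·-35 + -4·-10 + 1·2 = -63
  a_6 = 3·-63 + -4·-35 + 1·-10 = -59
  a_7 = 3·-59 + -4·-63 + 1·-35 = 40
  a_8 = 3·40 + -4·-59 + 1·-63 = 293
  a_9 = 3·293 + -4·40 + 1·-59 = 660
  a_10 = 3·660 + -4·293 + 1·40 = 848
  a_11 = 3·848 + -4·660 + 1·293 = 197
  a_12 = 3·197 + -4·848 + 1·660 = -2141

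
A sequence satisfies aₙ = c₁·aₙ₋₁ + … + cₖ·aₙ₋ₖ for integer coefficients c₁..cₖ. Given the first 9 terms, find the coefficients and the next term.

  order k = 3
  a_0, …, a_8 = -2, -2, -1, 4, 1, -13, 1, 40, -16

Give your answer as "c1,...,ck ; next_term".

0,-3,1 ; -119

  a_3 = 0·-1 + -3·-2 + 1·-2 = 4
  a_4 = 0·4 + -3·-1 + 1·-2 = 1
  a_5 = 0·1 + -3·4 + 1·-1 = -13
  a_6 = 0·-13 + -3·1 + 1·4 = 1
  a_7 = 0·1 + -3·-13 + 1·1 = 40
  a_8 = 0·40 + -3·1 + 1·-13 = -16
  a_9 = 0·-16 + -3·40 + 1·1 = -119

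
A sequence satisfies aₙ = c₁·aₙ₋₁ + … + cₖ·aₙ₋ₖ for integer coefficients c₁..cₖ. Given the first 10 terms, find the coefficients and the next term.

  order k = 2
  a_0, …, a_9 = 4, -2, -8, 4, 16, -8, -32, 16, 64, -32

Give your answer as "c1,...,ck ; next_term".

0,-2 ; -128

  a_2 = 0·-2 + -2·4 = -8
  a_3 = 0·-8 + -2·-2 = 4
  a_4 = 0·4 + -2·-8 = 16
  a_5 = 0·16 + -2·4 = -8
  a_6 = 0·-8 + -2·16 = -32
  a_7 = 0·-32 + -2·-8 = 16
  a_8 = 0·16 + -2·-32 = 64
  a_9 = 0·64 + -2·16 = -32
  a_10 = 0·-32 + -2·64 = -128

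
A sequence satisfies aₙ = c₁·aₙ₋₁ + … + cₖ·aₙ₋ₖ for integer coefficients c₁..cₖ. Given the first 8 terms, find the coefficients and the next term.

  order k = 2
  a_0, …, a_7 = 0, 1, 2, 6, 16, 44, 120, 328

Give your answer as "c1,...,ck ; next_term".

2,2 ; 896

  a_2 = 2·1 + 2·0 = 2
  a_3 = 2·2 + 2·1 = 6
  a_4 = 2·6 + 2·2 = 16
  a_5 = 2·16 + 2·6 = 44
  a_6 = 2·44 + 2·16 = 120
  a_7 = 2·120 + 2·44 = 328
  a_8 = 2·328 + 2·120 = 896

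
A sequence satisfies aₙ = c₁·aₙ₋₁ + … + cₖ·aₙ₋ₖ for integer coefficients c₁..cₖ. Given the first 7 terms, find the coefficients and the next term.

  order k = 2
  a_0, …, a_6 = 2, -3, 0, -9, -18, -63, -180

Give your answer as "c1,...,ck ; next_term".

2,3 ; -549

  a_2 = 2·-3 + 3·2 = 0
  a_3 = 2·0 + 3·-3 = -9
  a_4 = 2·-9 + 3·0 = -18
  a_5 = 2·-18 + 3·-9 = -63
  a_6 = 2·-63 + 3·-18 = -180
  a_7 = 2·-180 + 3·-63 = -549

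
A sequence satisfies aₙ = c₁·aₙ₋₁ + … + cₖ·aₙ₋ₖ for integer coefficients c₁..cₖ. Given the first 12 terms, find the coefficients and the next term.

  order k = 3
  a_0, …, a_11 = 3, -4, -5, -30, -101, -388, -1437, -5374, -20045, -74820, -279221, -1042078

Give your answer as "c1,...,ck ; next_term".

  a_3 = 3·-5 + 3·-4 + -1·3 = -30
  a_4 = 3·-30 + 3·-5 + -1·-4 = -101
  a_5 = 3·-101 + 3·-30 + -1·-5 = -388
  a_6 = 3·-388 + 3·-101 + -1·-30 = -1437
  a_7 = 3·-1437 + 3·-388 + -1·-101 = -5374
  a_8 = 3·-5374 + 3·-1437 + -1·-388 = -20045
  a_9 = 3·-20045 + 3·-5374 + -1·-1437 = -74820
  a_10 = 3·-74820 + 3·-20045 + -1·-5374 = -279221
  a_11 = 3·-279221 + 3·-74820 + -1·-20045 = -1042078
  a_12 = 3·-1042078 + 3·-279221 + -1·-74820 = -3889077

3,3,-1 ; -3889077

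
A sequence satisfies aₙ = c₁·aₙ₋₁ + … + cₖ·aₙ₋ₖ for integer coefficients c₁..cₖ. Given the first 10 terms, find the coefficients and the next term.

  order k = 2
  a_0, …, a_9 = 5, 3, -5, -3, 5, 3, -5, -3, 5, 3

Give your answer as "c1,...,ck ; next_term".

  a_2 = 0·3 + -1·5 = -5
  a_3 = 0·-5 + -1·3 = -3
  a_4 = 0·-3 + -1·-5 = 5
  a_5 = 0·5 + -1·-3 = 3
  a_6 = 0·3 + -1·5 = -5
  a_7 = 0·-5 + -1·3 = -3
  a_8 = 0·-3 + -1·-5 = 5
  a_9 = 0·5 + -1·-3 = 3
  a_10 = 0·3 + -1·5 = -5

0,-1 ; -5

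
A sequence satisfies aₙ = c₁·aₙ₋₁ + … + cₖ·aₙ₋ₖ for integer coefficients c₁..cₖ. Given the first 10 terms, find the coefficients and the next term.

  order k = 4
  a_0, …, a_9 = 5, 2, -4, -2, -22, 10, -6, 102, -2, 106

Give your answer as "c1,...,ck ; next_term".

0,1,-4,-2 ; -398

  a_4 = 0·-2 + 1·-4 + -4·2 + -2·5 = -22
  a_5 = 0·-22 + 1·-2 + -4·-4 + -2·2 = 10
  a_6 = 0·10 + 1·-22 + -4·-2 + -2·-4 = -6
  a_7 = 0·-6 + 1·10 + -4·-22 + -2·-2 = 102
  a_8 = 0·102 + 1·-6 + -4·10 + -2·-22 = -2
  a_9 = 0·-2 + 1·102 + -4·-6 + -2·10 = 106
  a_10 = 0·106 + 1·-2 + -4·102 + -2·-6 = -398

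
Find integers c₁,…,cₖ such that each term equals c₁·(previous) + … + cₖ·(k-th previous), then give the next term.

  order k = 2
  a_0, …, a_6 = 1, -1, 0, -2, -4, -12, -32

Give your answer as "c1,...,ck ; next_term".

2,2 ; -88

  a_2 = 2·-1 + 2·1 = 0
  a_3 = 2·0 + 2·-1 = -2
  a_4 = 2·-2 + 2·0 = -4
  a_5 = 2·-4 + 2·-2 = -12
  a_6 = 2·-12 + 2·-4 = -32
  a_7 = 2·-32 + 2·-12 = -88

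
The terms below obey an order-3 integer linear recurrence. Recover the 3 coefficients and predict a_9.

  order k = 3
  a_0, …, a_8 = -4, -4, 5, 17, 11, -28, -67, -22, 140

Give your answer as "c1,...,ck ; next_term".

1,-2,-1 ; 251

  a_3 = 1·5 + -2·-4 + -1·-4 = 17
  a_4 = 1·17 + -2·5 + -1·-4 = 11
  a_5 = 1·11 + -2·17 + -1·5 = -28
  a_6 = 1·-28 + -2·11 + -1·17 = -67
  a_7 = 1·-67 + -2·-28 + -1·11 = -22
  a_8 = 1·-22 + -2·-67 + -1·-28 = 140
  a_9 = 1·140 + -2·-22 + -1·-67 = 251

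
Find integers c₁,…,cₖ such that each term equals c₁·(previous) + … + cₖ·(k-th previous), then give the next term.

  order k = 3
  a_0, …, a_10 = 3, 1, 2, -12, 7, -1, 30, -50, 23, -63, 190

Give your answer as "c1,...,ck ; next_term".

  a_3 = -1·2 + -1·1 + -3·3 = -12
  a_4 = -1·-12 + -1·2 + -3·1 = 7
  a_5 = -1·7 + -1·-12 + -3·2 = -1
  a_6 = -1·-1 + -1·7 + -3·-12 = 30
  a_7 = -1·30 + -1·-1 + -3·7 = -50
  a_8 = -1·-50 + -1·30 + -3·-1 = 23
  a_9 = -1·23 + -1·-50 + -3·30 = -63
  a_10 = -1·-63 + -1·23 + -3·-50 = 190
  a_11 = -1·190 + -1·-63 + -3·23 = -196

-1,-1,-3 ; -196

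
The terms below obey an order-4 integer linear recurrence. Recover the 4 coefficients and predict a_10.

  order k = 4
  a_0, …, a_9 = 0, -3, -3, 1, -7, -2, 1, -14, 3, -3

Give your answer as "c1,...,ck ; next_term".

-1,0,2,1 ; -24

  a_4 = -1·1 + 0·-3 + 2·-3 + 1·0 = -7
  a_5 = -1·-7 + 0·1 + 2·-3 + 1·-3 = -2
  a_6 = -1·-2 + 0·-7 + 2·1 + 1·-3 = 1
  a_7 = -1·1 + 0·-2 + 2·-7 + 1·1 = -14
  a_8 = -1·-14 + 0·1 + 2·-2 + 1·-7 = 3
  a_9 = -1·3 + 0·-14 + 2·1 + 1·-2 = -3
  a_10 = -1·-3 + 0·3 + 2·-14 + 1·1 = -24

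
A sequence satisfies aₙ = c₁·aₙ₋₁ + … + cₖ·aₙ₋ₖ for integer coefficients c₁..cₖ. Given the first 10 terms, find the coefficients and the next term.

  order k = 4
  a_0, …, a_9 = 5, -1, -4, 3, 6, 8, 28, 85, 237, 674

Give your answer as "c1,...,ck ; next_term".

3,-1,2,-1 ; 1927

  a_4 = 3·3 + -1·-4 + 2·-1 + -1·5 = 6
  a_5 = 3·6 + -1·3 + 2·-4 + -1·-1 = 8
  a_6 = 3·8 + -1·6 + 2·3 + -1·-4 = 28
  a_7 = 3·28 + -1·8 + 2·6 + -1·3 = 85
  a_8 = 3·85 + -1·28 + 2·8 + -1·6 = 237
  a_9 = 3·237 + -1·85 + 2·28 + -1·8 = 674
  a_10 = 3·674 + -1·237 + 2·85 + -1·28 = 1927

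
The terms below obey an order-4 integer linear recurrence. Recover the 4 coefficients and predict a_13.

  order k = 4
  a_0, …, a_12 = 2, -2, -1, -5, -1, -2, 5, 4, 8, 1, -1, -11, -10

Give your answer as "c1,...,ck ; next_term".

  a_4 = 0·-5 + 1·-1 + -1·-2 + -1·2 = -1
  a_5 = 0·-1 + 1·-5 + -1·-1 + -1·-2 = -2
  a_6 = 0·-2 + 1·-1 + -1·-5 + -1·-1 = 5
  a_7 = 0·5 + 1·-2 + -1·-1 + -1·-5 = 4
  a_8 = 0·4 + 1·5 + -1·-2 + -1·-1 = 8
  a_9 = 0·8 + 1·4 + -1·5 + -1·-2 = 1
  a_10 = 0·1 + 1·8 + -1·4 + -1·5 = -1
  a_11 = 0·-1 + 1·1 + -1·8 + -1·4 = -11
  a_12 = 0·-11 + 1·-1 + -1·1 + -1·8 = -10
  a_13 = 0·-10 + 1·-11 + -1·-1 + -1·1 = -11

0,1,-1,-1 ; -11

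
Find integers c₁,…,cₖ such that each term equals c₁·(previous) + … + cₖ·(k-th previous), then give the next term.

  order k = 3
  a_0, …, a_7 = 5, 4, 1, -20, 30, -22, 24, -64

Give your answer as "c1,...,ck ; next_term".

-2,-2,-2 ; 124

  a_3 = -2·1 + -2·4 + -2·5 = -20
  a_4 = -2·-20 + -2·1 + -2·4 = 30
  a_5 = -2·30 + -2·-20 + -2·1 = -22
  a_6 = -2·-22 + -2·30 + -2·-20 = 24
  a_7 = -2·24 + -2·-22 + -2·30 = -64
  a_8 = -2·-64 + -2·24 + -2·-22 = 124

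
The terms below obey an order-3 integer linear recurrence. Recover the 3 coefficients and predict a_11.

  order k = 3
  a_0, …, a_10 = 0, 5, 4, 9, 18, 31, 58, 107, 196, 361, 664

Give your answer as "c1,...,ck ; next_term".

1,1,1 ; 1221

  a_3 = 1·4 + 1·5 + 1·0 = 9
  a_4 = 1·9 + 1·4 + 1·5 = 18
  a_5 = 1·18 + 1·9 + 1·4 = 31
  a_6 = 1·31 + 1·18 + 1·9 = 58
  a_7 = 1·58 + 1·31 + 1·18 = 107
  a_8 = 1·107 + 1·58 + 1·31 = 196
  a_9 = 1·196 + 1·107 + 1·58 = 361
  a_10 = 1·361 + 1·196 + 1·107 = 664
  a_11 = 1·664 + 1·361 + 1·196 = 1221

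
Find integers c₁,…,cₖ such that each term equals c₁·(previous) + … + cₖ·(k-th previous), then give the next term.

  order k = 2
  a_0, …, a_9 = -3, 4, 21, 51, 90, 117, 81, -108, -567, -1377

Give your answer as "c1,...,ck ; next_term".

  a_2 = 3·4 + -3·-3 = 21
  a_3 = 3·21 + -3·4 = 51
  a_4 = 3·51 + -3·21 = 90
  a_5 = 3·90 + -3·51 = 117
  a_6 = 3·117 + -3·90 = 81
  a_7 = 3·81 + -3·117 = -108
  a_8 = 3·-108 + -3·81 = -567
  a_9 = 3·-567 + -3·-108 = -1377
  a_10 = 3·-1377 + -3·-567 = -2430

3,-3 ; -2430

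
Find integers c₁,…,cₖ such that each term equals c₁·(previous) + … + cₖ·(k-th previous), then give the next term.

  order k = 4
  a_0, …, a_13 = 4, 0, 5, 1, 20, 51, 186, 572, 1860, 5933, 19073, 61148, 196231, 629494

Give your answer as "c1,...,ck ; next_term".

3,1,-2,3 ; 2019636

  a_4 = 3·1 + 1·5 + -2·0 + 3·4 = 20
  a_5 = 3·20 + 1·1 + -2·5 + 3·0 = 51
  a_6 = 3·51 + 1·20 + -2·1 + 3·5 = 186
  a_7 = 3·186 + 1·51 + -2·20 + 3·1 = 572
  a_8 = 3·572 + 1·186 + -2·51 + 3·20 = 1860
  a_9 = 3·1860 + 1·572 + -2·186 + 3·51 = 5933
  a_10 = 3·5933 + 1·1860 + -2·572 + 3·186 = 19073
  a_11 = 3·19073 + 1·5933 + -2·1860 + 3·572 = 61148
  a_12 = 3·61148 + 1·19073 + -2·5933 + 3·1860 = 196231
  a_13 = 3·196231 + 1·61148 + -2·19073 + 3·5933 = 629494
  a_14 = 3·629494 + 1·196231 + -2·61148 + 3·19073 = 2019636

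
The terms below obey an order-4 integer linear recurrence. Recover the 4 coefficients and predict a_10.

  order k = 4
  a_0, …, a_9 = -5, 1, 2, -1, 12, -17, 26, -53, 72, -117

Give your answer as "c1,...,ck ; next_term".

  a_4 = -1·-1 + 1·2 + -1·1 + -2·-5 = 12
  a_5 = -1·12 + 1·-1 + -1·2 + -2·1 = -17
  a_6 = -1·-17 + 1·12 + -1·-1 + -2·2 = 26
  a_7 = -1·26 + 1·-17 + -1·12 + -2·-1 = -53
  a_8 = -1·-53 + 1·26 + -1·-17 + -2·12 = 72
  a_9 = -1·72 + 1·-53 + -1·26 + -2·-17 = -117
  a_10 = -1·-117 + 1·72 + -1·-53 + -2·26 = 190

-1,1,-1,-2 ; 190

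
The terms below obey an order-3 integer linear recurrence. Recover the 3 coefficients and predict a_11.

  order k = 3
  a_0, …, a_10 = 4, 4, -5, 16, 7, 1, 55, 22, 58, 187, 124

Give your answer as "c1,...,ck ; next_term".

  a_3 = 0·-5 + 1·4 + 3·4 = 16
  a_4 = 0·16 + 1·-5 + 3·4 = 7
  a_5 = 0·7 + 1·16 + 3·-5 = 1
  a_6 = 0·1 + 1·7 + 3·16 = 55
  a_7 = 0·55 + 1·1 + 3·7 = 22
  a_8 = 0·22 + 1·55 + 3·1 = 58
  a_9 = 0·58 + 1·22 + 3·55 = 187
  a_10 = 0·187 + 1·58 + 3·22 = 124
  a_11 = 0·124 + 1·187 + 3·58 = 361

0,1,3 ; 361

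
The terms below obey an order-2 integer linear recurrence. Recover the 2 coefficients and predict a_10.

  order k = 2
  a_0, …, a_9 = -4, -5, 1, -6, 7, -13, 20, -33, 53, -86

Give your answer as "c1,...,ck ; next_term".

-1,1 ; 139

  a_2 = -1·-5 + 1·-4 = 1
  a_3 = -1·1 + 1·-5 = -6
  a_4 = -1·-6 + 1·1 = 7
  a_5 = -1·7 + 1·-6 = -13
  a_6 = -1·-13 + 1·7 = 20
  a_7 = -1·20 + 1·-13 = -33
  a_8 = -1·-33 + 1·20 = 53
  a_9 = -1·53 + 1·-33 = -86
  a_10 = -1·-86 + 1·53 = 139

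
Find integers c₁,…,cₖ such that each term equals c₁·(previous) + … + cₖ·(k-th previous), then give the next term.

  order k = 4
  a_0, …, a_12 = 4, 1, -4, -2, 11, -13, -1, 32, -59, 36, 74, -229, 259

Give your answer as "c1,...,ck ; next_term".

-2,-3,-1,-1 ; 59

  a_4 = -2·-2 + -3·-4 + -1·1 + -1·4 = 11
  a_5 = -2·11 + -3·-2 + -1·-4 + -1·1 = -13
  a_6 = -2·-13 + -3·11 + -1·-2 + -1·-4 = -1
  a_7 = -2·-1 + -3·-13 + -1·11 + -1·-2 = 32
  a_8 = -2·32 + -3·-1 + -1·-13 + -1·11 = -59
  a_9 = -2·-59 + -3·32 + -1·-1 + -1·-13 = 36
  a_10 = -2·36 + -3·-59 + -1·32 + -1·-1 = 74
  a_11 = -2·74 + -3·36 + -1·-59 + -1·32 = -229
  a_12 = -2·-229 + -3·74 + -1·36 + -1·-59 = 259
  a_13 = -2·259 + -3·-229 + -1·74 + -1·36 = 59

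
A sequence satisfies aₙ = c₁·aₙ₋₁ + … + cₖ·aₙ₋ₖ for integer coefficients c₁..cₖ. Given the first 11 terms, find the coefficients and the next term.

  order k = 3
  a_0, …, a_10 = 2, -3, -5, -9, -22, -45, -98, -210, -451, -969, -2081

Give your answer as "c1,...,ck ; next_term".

1,2,1 ; -4470

  a_3 = 1·-5 + 2·-3 + 1·2 = -9
  a_4 = 1·-9 + 2·-5 + 1·-3 = -22
  a_5 = 1·-22 + 2·-9 + 1·-5 = -45
  a_6 = 1·-45 + 2·-22 + 1·-9 = -98
  a_7 = 1·-98 + 2·-45 + 1·-22 = -210
  a_8 = 1·-210 + 2·-98 + 1·-45 = -451
  a_9 = 1·-451 + 2·-210 + 1·-98 = -969
  a_10 = 1·-969 + 2·-451 + 1·-210 = -2081
  a_11 = 1·-2081 + 2·-969 + 1·-451 = -4470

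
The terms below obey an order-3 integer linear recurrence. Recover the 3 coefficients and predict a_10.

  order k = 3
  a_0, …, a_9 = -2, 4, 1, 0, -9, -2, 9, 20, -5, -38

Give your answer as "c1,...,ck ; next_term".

  a_3 = 0·1 + -1·4 + -2·-2 = 0
  a_4 = 0·0 + -1·1 + -2·4 = -9
  a_5 = 0·-9 + -1·0 + -2·1 = -2
  a_6 = 0·-2 + -1·-9 + -2·0 = 9
  a_7 = 0·9 + -1·-2 + -2·-9 = 20
  a_8 = 0·20 + -1·9 + -2·-2 = -5
  a_9 = 0·-5 + -1·20 + -2·9 = -38
  a_10 = 0·-38 + -1·-5 + -2·20 = -35

0,-1,-2 ; -35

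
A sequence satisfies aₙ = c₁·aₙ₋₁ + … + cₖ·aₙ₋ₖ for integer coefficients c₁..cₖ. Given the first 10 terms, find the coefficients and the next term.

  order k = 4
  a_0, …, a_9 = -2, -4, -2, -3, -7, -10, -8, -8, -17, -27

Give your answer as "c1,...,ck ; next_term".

  a_4 = 1·-3 + -1·-2 + 1·-4 + 1·-2 = -7
  a_5 = 1·-7 + -1·-3 + 1·-2 + 1·-4 = -10
  a_6 = 1·-10 + -1·-7 + 1·-3 + 1·-2 = -8
  a_7 = 1·-8 + -1·-10 + 1·-7 + 1·-3 = -8
  a_8 = 1·-8 + -1·-8 + 1·-10 + 1·-7 = -17
  a_9 = 1·-17 + -1·-8 + 1·-8 + 1·-10 = -27
  a_10 = 1·-27 + -1·-17 + 1·-8 + 1·-8 = -26

1,-1,1,1 ; -26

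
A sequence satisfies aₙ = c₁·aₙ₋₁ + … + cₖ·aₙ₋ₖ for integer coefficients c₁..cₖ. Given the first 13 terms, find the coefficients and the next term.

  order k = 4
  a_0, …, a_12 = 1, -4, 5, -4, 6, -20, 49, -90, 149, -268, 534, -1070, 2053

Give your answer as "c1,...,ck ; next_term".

-2,-1,0,3 ; -3840

  a_4 = -2·-4 + -1·5 + 0·-4 + 3·1 = 6
  a_5 = -2·6 + -1·-4 + 0·5 + 3·-4 = -20
  a_6 = -2·-20 + -1·6 + 0·-4 + 3·5 = 49
  a_7 = -2·49 + -1·-20 + 0·6 + 3·-4 = -90
  a_8 = -2·-90 + -1·49 + 0·-20 + 3·6 = 149
  a_9 = -2·149 + -1·-90 + 0·49 + 3·-20 = -268
  a_10 = -2·-268 + -1·149 + 0·-90 + 3·49 = 534
  a_11 = -2·534 + -1·-268 + 0·149 + 3·-90 = -1070
  a_12 = -2·-1070 + -1·534 + 0·-268 + 3·149 = 2053
  a_13 = -2·2053 + -1·-1070 + 0·534 + 3·-268 = -3840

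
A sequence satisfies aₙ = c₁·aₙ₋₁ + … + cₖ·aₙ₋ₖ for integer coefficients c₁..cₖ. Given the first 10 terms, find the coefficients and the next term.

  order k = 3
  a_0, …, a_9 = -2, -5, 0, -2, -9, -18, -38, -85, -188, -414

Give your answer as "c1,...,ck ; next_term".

2,0,1 ; -913

  a_3 = 2·0 + 0·-5 + 1·-2 = -2
  a_4 = 2·-2 + 0·0 + 1·-5 = -9
  a_5 = 2·-9 + 0·-2 + 1·0 = -18
  a_6 = 2·-18 + 0·-9 + 1·-2 = -38
  a_7 = 2·-38 + 0·-18 + 1·-9 = -85
  a_8 = 2·-85 + 0·-38 + 1·-18 = -188
  a_9 = 2·-188 + 0·-85 + 1·-38 = -414
  a_10 = 2·-414 + 0·-188 + 1·-85 = -913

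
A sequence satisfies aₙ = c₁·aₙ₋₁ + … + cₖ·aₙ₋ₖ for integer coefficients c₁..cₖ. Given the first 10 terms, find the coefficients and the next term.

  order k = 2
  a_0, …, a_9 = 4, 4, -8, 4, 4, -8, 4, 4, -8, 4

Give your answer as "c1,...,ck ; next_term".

  a_2 = -1·4 + -1·4 = -8
  a_3 = -1·-8 + -1·4 = 4
  a_4 = -1·4 + -1·-8 = 4
  a_5 = -1·4 + -1·4 = -8
  a_6 = -1·-8 + -1·4 = 4
  a_7 = -1·4 + -1·-8 = 4
  a_8 = -1·4 + -1·4 = -8
  a_9 = -1·-8 + -1·4 = 4
  a_10 = -1·4 + -1·-8 = 4

-1,-1 ; 4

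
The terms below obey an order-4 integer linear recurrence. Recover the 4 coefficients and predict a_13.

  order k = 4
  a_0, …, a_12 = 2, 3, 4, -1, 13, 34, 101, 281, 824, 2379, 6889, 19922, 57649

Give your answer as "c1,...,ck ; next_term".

  a_4 = 2·-1 + 2·4 + 1·3 + 2·2 = 13
  a_5 = 2·13 + 2·-1 + 1·4 + 2·3 = 34
  a_6 = 2·34 + 2·13 + 1·-1 + 2·4 = 101
  a_7 = 2·101 + 2·34 + 1·13 + 2·-1 = 281
  a_8 = 2·281 + 2·101 + 1·34 + 2·13 = 824
  a_9 = 2·824 + 2·281 + 1·101 + 2·34 = 2379
  a_10 = 2·2379 + 2·824 + 1·281 + 2·101 = 6889
  a_11 = 2·6889 + 2·2379 + 1·824 + 2·281 = 19922
  a_12 = 2·19922 + 2·6889 + 1·2379 + 2·824 = 57649
  a_13 = 2·57649 + 2·19922 + 1·6889 + 2·2379 = 166789

2,2,1,2 ; 166789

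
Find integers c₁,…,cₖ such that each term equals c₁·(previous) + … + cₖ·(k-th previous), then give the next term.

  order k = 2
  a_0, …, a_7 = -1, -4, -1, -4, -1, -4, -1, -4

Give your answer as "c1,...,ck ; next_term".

0,1 ; -1

  a_2 = 0·-4 + 1·-1 = -1
  a_3 = 0·-1 + 1·-4 = -4
  a_4 = 0·-4 + 1·-1 = -1
  a_5 = 0·-1 + 1·-4 = -4
  a_6 = 0·-4 + 1·-1 = -1
  a_7 = 0·-1 + 1·-4 = -4
  a_8 = 0·-4 + 1·-1 = -1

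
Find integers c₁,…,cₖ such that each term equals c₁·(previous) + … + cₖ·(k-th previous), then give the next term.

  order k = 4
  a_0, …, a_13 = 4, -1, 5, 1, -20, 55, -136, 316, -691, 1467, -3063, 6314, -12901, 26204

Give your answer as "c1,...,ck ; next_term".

-3,-2,-1,-2 ; -52998

  a_4 = -3·1 + -2·5 + -1·-1 + -2·4 = -20
  a_5 = -3·-20 + -2·1 + -1·5 + -2·-1 = 55
  a_6 = -3·55 + -2·-20 + -1·1 + -2·5 = -136
  a_7 = -3·-136 + -2·55 + -1·-20 + -2·1 = 316
  a_8 = -3·316 + -2·-136 + -1·55 + -2·-20 = -691
  a_9 = -3·-691 + -2·316 + -1·-136 + -2·55 = 1467
  a_10 = -3·1467 + -2·-691 + -1·316 + -2·-136 = -3063
  a_11 = -3·-3063 + -2·1467 + -1·-691 + -2·316 = 6314
  a_12 = -3·6314 + -2·-3063 + -1·1467 + -2·-691 = -12901
  a_13 = -3·-12901 + -2·6314 + -1·-3063 + -2·1467 = 26204
  a_14 = -3·26204 + -2·-12901 + -1·6314 + -2·-3063 = -52998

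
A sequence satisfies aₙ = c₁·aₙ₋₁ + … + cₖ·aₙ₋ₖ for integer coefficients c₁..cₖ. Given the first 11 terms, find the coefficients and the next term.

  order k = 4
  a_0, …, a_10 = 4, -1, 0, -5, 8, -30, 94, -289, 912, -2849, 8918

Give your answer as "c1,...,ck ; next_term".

-2,3,-2,-1 ; -27918

  a_4 = -2·-5 + 3·0 + -2·-1 + -1·4 = 8
  a_5 = -2·8 + 3·-5 + -2·0 + -1·-1 = -30
  a_6 = -2·-30 + 3·8 + -2·-5 + -1·0 = 94
  a_7 = -2·94 + 3·-30 + -2·8 + -1·-5 = -289
  a_8 = -2·-289 + 3·94 + -2·-30 + -1·8 = 912
  a_9 = -2·912 + 3·-289 + -2·94 + -1·-30 = -2849
  a_10 = -2·-2849 + 3·912 + -2·-289 + -1·94 = 8918
  a_11 = -2·8918 + 3·-2849 + -2·912 + -1·-289 = -27918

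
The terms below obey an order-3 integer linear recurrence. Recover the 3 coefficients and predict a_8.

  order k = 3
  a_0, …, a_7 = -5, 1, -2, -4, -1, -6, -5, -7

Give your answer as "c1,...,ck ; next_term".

0,1,1 ; -11

  a_3 = 0·-2 + 1·1 + 1·-5 = -4
  a_4 = 0·-4 + 1·-2 + 1·1 = -1
  a_5 = 0·-1 + 1·-4 + 1·-2 = -6
  a_6 = 0·-6 + 1·-1 + 1·-4 = -5
  a_7 = 0·-5 + 1·-6 + 1·-1 = -7
  a_8 = 0·-7 + 1·-5 + 1·-6 = -11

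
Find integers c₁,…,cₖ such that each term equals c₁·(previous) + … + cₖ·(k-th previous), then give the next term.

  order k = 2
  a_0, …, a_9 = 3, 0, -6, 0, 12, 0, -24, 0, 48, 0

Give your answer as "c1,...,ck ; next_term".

0,-2 ; -96

  a_2 = 0·0 + -2·3 = -6
  a_3 = 0·-6 + -2·0 = 0
  a_4 = 0·0 + -2·-6 = 12
  a_5 = 0·12 + -2·0 = 0
  a_6 = 0·0 + -2·12 = -24
  a_7 = 0·-24 + -2·0 = 0
  a_8 = 0·0 + -2·-24 = 48
  a_9 = 0·48 + -2·0 = 0
  a_10 = 0·0 + -2·48 = -96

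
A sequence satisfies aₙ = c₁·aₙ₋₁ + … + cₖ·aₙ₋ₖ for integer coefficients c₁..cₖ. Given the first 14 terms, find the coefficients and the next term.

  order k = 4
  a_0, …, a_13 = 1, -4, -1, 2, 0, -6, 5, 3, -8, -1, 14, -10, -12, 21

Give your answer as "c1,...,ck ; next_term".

-1,-1,0,1 ; 5

  a_4 = -1·2 + -1·-1 + 0·-4 + 1·1 = 0
  a_5 = -1·0 + -1·2 + 0·-1 + 1·-4 = -6
  a_6 = -1·-6 + -1·0 + 0·2 + 1·-1 = 5
  a_7 = -1·5 + -1·-6 + 0·0 + 1·2 = 3
  a_8 = -1·3 + -1·5 + 0·-6 + 1·0 = -8
  a_9 = -1·-8 + -1·3 + 0·5 + 1·-6 = -1
  a_10 = -1·-1 + -1·-8 + 0·3 + 1·5 = 14
  a_11 = -1·14 + -1·-1 + 0·-8 + 1·3 = -10
  a_12 = -1·-10 + -1·14 + 0·-1 + 1·-8 = -12
  a_13 = -1·-12 + -1·-10 + 0·14 + 1·-1 = 21
  a_14 = -1·21 + -1·-12 + 0·-10 + 1·14 = 5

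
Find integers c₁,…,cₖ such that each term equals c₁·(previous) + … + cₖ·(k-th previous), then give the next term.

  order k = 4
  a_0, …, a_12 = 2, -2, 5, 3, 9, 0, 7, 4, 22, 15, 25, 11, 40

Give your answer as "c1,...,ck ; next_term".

1,0,-1,2 ; 45

  a_4 = 1·3 + 0·5 + -1·-2 + 2·2 = 9
  a_5 = 1·9 + 0·3 + -1·5 + 2·-2 = 0
  a_6 = 1·0 + 0·9 + -1·3 + 2·5 = 7
  a_7 = 1·7 + 0·0 + -1·9 + 2·3 = 4
  a_8 = 1·4 + 0·7 + -1·0 + 2·9 = 22
  a_9 = 1·22 + 0·4 + -1·7 + 2·0 = 15
  a_10 = 1·15 + 0·22 + -1·4 + 2·7 = 25
  a_11 = 1·25 + 0·15 + -1·22 + 2·4 = 11
  a_12 = 1·11 + 0·25 + -1·15 + 2·22 = 40
  a_13 = 1·40 + 0·11 + -1·25 + 2·15 = 45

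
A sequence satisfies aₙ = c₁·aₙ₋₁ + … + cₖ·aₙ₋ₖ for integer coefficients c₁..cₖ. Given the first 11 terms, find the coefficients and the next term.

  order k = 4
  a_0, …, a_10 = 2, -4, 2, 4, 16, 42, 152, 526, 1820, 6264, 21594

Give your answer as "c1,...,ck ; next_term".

  a_4 = 3·4 + 1·2 + 1·-4 + 3·2 = 16
  a_5 = 3·16 + 1·4 + 1·2 + 3·-4 = 42
  a_6 = 3·42 + 1·16 + 1·4 + 3·2 = 152
  a_7 = 3·152 + 1·42 + 1·16 + 3·4 = 526
  a_8 = 3·526 + 1·152 + 1·42 + 3·16 = 1820
  a_9 = 3·1820 + 1·526 + 1·152 + 3·42 = 6264
  a_10 = 3·6264 + 1·1820 + 1·526 + 3·152 = 21594
  a_11 = 3·21594 + 1·6264 + 1·1820 + 3·526 = 74444

3,1,1,3 ; 74444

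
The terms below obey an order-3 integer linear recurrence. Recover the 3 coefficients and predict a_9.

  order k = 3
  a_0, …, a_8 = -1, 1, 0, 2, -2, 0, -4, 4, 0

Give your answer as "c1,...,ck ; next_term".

  a_3 = 0·0 + 0·1 + -2·-1 = 2
  a_4 = 0·2 + 0·0 + -2·1 = -2
  a_5 = 0·-2 + 0·2 + -2·0 = 0
  a_6 = 0·0 + 0·-2 + -2·2 = -4
  a_7 = 0·-4 + 0·0 + -2·-2 = 4
  a_8 = 0·4 + 0·-4 + -2·0 = 0
  a_9 = 0·0 + 0·4 + -2·-4 = 8

0,0,-2 ; 8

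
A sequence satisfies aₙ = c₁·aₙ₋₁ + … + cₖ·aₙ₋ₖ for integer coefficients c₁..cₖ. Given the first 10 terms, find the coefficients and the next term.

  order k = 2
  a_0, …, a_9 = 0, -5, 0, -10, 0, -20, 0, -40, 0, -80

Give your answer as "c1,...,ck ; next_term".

  a_2 = 0·-5 + 2·0 = 0
  a_3 = 0·0 + 2·-5 = -10
  a_4 = 0·-10 + 2·0 = 0
  a_5 = 0·0 + 2·-10 = -20
  a_6 = 0·-20 + 2·0 = 0
  a_7 = 0·0 + 2·-20 = -40
  a_8 = 0·-40 + 2·0 = 0
  a_9 = 0·0 + 2·-40 = -80
  a_10 = 0·-80 + 2·0 = 0

0,2 ; 0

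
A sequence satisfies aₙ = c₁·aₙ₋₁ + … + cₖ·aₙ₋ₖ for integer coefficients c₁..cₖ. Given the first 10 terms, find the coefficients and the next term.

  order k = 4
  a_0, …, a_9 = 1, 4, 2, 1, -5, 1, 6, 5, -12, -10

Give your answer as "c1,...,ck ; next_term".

  a_4 = 0·1 + -1·2 + -1·4 + 1·1 = -5
  a_5 = 0·-5 + -1·1 + -1·2 + 1·4 = 1
  a_6 = 0·1 + -1·-5 + -1·1 + 1·2 = 6
  a_7 = 0·6 + -1·1 + -1·-5 + 1·1 = 5
  a_8 = 0·5 + -1·6 + -1·1 + 1·-5 = -12
  a_9 = 0·-12 + -1·5 + -1·6 + 1·1 = -10
  a_10 = 0·-10 + -1·-12 + -1·5 + 1·6 = 13

0,-1,-1,1 ; 13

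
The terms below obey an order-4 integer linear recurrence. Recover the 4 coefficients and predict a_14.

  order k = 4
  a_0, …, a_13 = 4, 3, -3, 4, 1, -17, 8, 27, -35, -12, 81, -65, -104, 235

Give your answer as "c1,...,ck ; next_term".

0,-2,1,-2 ; -19

  a_4 = 0·4 + -2·-3 + 1·3 + -2·4 = 1
  a_5 = 0·1 + -2·4 + 1·-3 + -2·3 = -17
  a_6 = 0·-17 + -2·1 + 1·4 + -2·-3 = 8
  a_7 = 0·8 + -2·-17 + 1·1 + -2·4 = 27
  a_8 = 0·27 + -2·8 + 1·-17 + -2·1 = -35
  a_9 = 0·-35 + -2·27 + 1·8 + -2·-17 = -12
  a_10 = 0·-12 + -2·-35 + 1·27 + -2·8 = 81
  a_11 = 0·81 + -2·-12 + 1·-35 + -2·27 = -65
  a_12 = 0·-65 + -2·81 + 1·-12 + -2·-35 = -104
  a_13 = 0·-104 + -2·-65 + 1·81 + -2·-12 = 235
  a_14 = 0·235 + -2·-104 + 1·-65 + -2·81 = -19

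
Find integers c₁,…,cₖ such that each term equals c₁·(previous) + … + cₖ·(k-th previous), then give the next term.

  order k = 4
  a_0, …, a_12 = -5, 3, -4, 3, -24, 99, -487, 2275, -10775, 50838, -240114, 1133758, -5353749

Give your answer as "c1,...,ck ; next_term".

  a_4 = -4·3 + 4·-4 + 3·3 + 1·-5 = -24
  a_5 = -4·-24 + 4·3 + 3·-4 + 1·3 = 99
  a_6 = -4·99 + 4·-24 + 3·3 + 1·-4 = -487
  a_7 = -4·-487 + 4·99 + 3·-24 + 1·3 = 2275
  a_8 = -4·2275 + 4·-487 + 3·99 + 1·-24 = -10775
  a_9 = -4·-10775 + 4·2275 + 3·-487 + 1·99 = 50838
  a_10 = -4·50838 + 4·-10775 + 3·2275 + 1·-487 = -240114
  a_11 = -4·-240114 + 4·50838 + 3·-10775 + 1·2275 = 1133758
  a_12 = -4·1133758 + 4·-240114 + 3·50838 + 1·-10775 = -5353749
  a_13 = -4·-5353749 + 4·1133758 + 3·-240114 + 1·50838 = 25280524

-4,4,3,1 ; 25280524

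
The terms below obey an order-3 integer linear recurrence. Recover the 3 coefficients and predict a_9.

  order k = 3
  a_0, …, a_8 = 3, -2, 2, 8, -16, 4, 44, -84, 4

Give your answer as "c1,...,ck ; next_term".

-1,-2,2 ; 252

  a_3 = -1·2 + -2·-2 + 2·3 = 8
  a_4 = -1·8 + -2·2 + 2·-2 = -16
  a_5 = -1·-16 + -2·8 + 2·2 = 4
  a_6 = -1·4 + -2·-16 + 2·8 = 44
  a_7 = -1·44 + -2·4 + 2·-16 = -84
  a_8 = -1·-84 + -2·44 + 2·4 = 4
  a_9 = -1·4 + -2·-84 + 2·44 = 252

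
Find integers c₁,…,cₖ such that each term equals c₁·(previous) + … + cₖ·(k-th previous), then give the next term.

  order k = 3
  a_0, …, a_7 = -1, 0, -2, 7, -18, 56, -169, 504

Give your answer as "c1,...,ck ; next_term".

-2,2,-3 ; -1514

  a_3 = -2·-2 + 2·0 + -3·-1 = 7
  a_4 = -2·7 + 2·-2 + -3·0 = -18
  a_5 = -2·-18 + 2·7 + -3·-2 = 56
  a_6 = -2·56 + 2·-18 + -3·7 = -169
  a_7 = -2·-169 + 2·56 + -3·-18 = 504
  a_8 = -2·504 + 2·-169 + -3·56 = -1514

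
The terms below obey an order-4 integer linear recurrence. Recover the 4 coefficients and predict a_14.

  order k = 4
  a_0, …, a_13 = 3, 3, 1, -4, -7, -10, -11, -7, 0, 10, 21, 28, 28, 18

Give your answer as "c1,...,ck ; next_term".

1,0,0,-1 ; -3

  a_4 = 1·-4 + 0·1 + 0·3 + -1·3 = -7
  a_5 = 1·-7 + 0·-4 + 0·1 + -1·3 = -10
  a_6 = 1·-10 + 0·-7 + 0·-4 + -1·1 = -11
  a_7 = 1·-11 + 0·-10 + 0·-7 + -1·-4 = -7
  a_8 = 1·-7 + 0·-11 + 0·-10 + -1·-7 = 0
  a_9 = 1·0 + 0·-7 + 0·-11 + -1·-10 = 10
  a_10 = 1·10 + 0·0 + 0·-7 + -1·-11 = 21
  a_11 = 1·21 + 0·10 + 0·0 + -1·-7 = 28
  a_12 = 1·28 + 0·21 + 0·10 + -1·0 = 28
  a_13 = 1·28 + 0·28 + 0·21 + -1·10 = 18
  a_14 = 1·18 + 0·28 + 0·28 + -1·21 = -3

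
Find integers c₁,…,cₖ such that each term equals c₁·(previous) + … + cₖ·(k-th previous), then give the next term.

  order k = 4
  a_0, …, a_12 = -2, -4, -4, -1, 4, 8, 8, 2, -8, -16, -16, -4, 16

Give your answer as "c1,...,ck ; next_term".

0,0,0,-2 ; 32

  a_4 = 0·-1 + 0·-4 + 0·-4 + -2·-2 = 4
  a_5 = 0·4 + 0·-1 + 0·-4 + -2·-4 = 8
  a_6 = 0·8 + 0·4 + 0·-1 + -2·-4 = 8
  a_7 = 0·8 + 0·8 + 0·4 + -2·-1 = 2
  a_8 = 0·2 + 0·8 + 0·8 + -2·4 = -8
  a_9 = 0·-8 + 0·2 + 0·8 + -2·8 = -16
  a_10 = 0·-16 + 0·-8 + 0·2 + -2·8 = -16
  a_11 = 0·-16 + 0·-16 + 0·-8 + -2·2 = -4
  a_12 = 0·-4 + 0·-16 + 0·-16 + -2·-8 = 16
  a_13 = 0·16 + 0·-4 + 0·-16 + -2·-16 = 32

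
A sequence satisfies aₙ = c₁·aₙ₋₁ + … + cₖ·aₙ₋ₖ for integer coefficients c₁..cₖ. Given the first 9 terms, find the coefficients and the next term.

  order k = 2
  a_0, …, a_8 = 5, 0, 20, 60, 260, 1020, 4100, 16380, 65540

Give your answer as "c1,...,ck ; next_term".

  a_2 = 3·0 + 4·5 = 20
  a_3 = 3·20 + 4·0 = 60
  a_4 = 3·60 + 4·20 = 260
  a_5 = 3·260 + 4·60 = 1020
  a_6 = 3·1020 + 4·260 = 4100
  a_7 = 3·4100 + 4·1020 = 16380
  a_8 = 3·16380 + 4·4100 = 65540
  a_9 = 3·65540 + 4·16380 = 262140

3,4 ; 262140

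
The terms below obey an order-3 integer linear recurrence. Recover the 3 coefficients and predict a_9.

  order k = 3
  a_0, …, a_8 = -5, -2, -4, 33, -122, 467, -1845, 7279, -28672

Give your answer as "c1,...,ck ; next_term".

  a_3 = -4·-4 + -1·-2 + -3·-5 = 33
  a_4 = -4·33 + -1·-4 + -3·-2 = -122
  a_5 = -4·-122 + -1·33 + -3·-4 = 467
  a_6 = -4·467 + -1·-122 + -3·33 = -1845
  a_7 = -4·-1845 + -1·467 + -3·-122 = 7279
  a_8 = -4·7279 + -1·-1845 + -3·467 = -28672
  a_9 = -4·-28672 + -1·7279 + -3·-1845 = 112944

-4,-1,-3 ; 112944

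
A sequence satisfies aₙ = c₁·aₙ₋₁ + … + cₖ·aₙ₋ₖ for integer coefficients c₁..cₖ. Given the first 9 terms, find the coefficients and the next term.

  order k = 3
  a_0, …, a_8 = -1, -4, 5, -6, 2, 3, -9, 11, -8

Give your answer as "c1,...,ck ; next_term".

  a_3 = -1·5 + 0·-4 + 1·-1 = -6
  a_4 = -1·-6 + 0·5 + 1·-4 = 2
  a_5 = -1·2 + 0·-6 + 1·5 = 3
  a_6 = -1·3 + 0·2 + 1·-6 = -9
  a_7 = -1·-9 + 0·3 + 1·2 = 11
  a_8 = -1·11 + 0·-9 + 1·3 = -8
  a_9 = -1·-8 + 0·11 + 1·-9 = -1

-1,0,1 ; -1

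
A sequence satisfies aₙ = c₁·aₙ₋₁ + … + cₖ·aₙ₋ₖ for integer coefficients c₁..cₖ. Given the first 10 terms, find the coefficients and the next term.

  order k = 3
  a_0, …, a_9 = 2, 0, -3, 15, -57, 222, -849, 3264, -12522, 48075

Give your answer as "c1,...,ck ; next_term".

-3,4,3 ; -184521

  a_3 = -3·-3 + 4·0 + 3·2 = 15
  a_4 = -3·15 + 4·-3 + 3·0 = -57
  a_5 = -3·-57 + 4·15 + 3·-3 = 222
  a_6 = -3·222 + 4·-57 + 3·15 = -849
  a_7 = -3·-849 + 4·222 + 3·-57 = 3264
  a_8 = -3·3264 + 4·-849 + 3·222 = -12522
  a_9 = -3·-12522 + 4·3264 + 3·-849 = 48075
  a_10 = -3·48075 + 4·-12522 + 3·3264 = -184521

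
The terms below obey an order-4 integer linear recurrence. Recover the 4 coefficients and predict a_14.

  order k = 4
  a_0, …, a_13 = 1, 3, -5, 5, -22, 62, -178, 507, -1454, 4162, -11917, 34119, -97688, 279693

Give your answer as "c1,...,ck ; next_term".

-2,2,-1,1 ; -800798

  a_4 = -2·5 + 2·-5 + -1·3 + 1·1 = -22
  a_5 = -2·-22 + 2·5 + -1·-5 + 1·3 = 62
  a_6 = -2·62 + 2·-22 + -1·5 + 1·-5 = -178
  a_7 = -2·-178 + 2·62 + -1·-22 + 1·5 = 507
  a_8 = -2·507 + 2·-178 + -1·62 + 1·-22 = -1454
  a_9 = -2·-1454 + 2·507 + -1·-178 + 1·62 = 4162
  a_10 = -2·4162 + 2·-1454 + -1·507 + 1·-178 = -11917
  a_11 = -2·-11917 + 2·4162 + -1·-1454 + 1·507 = 34119
  a_12 = -2·34119 + 2·-11917 + -1·4162 + 1·-1454 = -97688
  a_13 = -2·-97688 + 2·34119 + -1·-11917 + 1·4162 = 279693
  a_14 = -2·279693 + 2·-97688 + -1·34119 + 1·-11917 = -800798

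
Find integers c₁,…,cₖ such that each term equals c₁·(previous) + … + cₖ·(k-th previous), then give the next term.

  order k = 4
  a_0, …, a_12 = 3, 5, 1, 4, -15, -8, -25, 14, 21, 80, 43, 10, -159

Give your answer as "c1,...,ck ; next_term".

  a_4 = 0·4 + 1·1 + -2·5 + -2·3 = -15
  a_5 = 0·-15 + 1·4 + -2·1 + -2·5 = -8
  a_6 = 0·-8 + 1·-15 + -2·4 + -2·1 = -25
  a_7 = 0·-25 + 1·-8 + -2·-15 + -2·4 = 14
  a_8 = 0·14 + 1·-25 + -2·-8 + -2·-15 = 21
  a_9 = 0·21 + 1·14 + -2·-25 + -2·-8 = 80
  a_10 = 0·80 + 1·21 + -2·14 + -2·-25 = 43
  a_11 = 0·43 + 1·80 + -2·21 + -2·14 = 10
  a_12 = 0·10 + 1·43 + -2·80 + -2·21 = -159
  a_13 = 0·-159 + 1·10 + -2·43 + -2·80 = -236

0,1,-2,-2 ; -236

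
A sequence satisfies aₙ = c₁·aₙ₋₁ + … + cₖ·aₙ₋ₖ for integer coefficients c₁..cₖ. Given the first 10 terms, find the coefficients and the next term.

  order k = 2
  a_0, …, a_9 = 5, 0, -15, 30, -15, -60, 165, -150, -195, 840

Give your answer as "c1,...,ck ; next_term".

-2,-3 ; -1095

  a_2 = -2·0 + -3·5 = -15
  a_3 = -2·-15 + -3·0 = 30
  a_4 = -2·30 + -3·-15 = -15
  a_5 = -2·-15 + -3·30 = -60
  a_6 = -2·-60 + -3·-15 = 165
  a_7 = -2·165 + -3·-60 = -150
  a_8 = -2·-150 + -3·165 = -195
  a_9 = -2·-195 + -3·-150 = 840
  a_10 = -2·840 + -3·-195 = -1095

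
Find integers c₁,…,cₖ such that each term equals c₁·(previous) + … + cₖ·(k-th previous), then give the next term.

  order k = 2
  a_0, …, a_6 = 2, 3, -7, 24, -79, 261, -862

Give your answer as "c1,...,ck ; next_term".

  a_2 = -3·3 + 1·2 = -7
  a_3 = -3·-7 + 1·3 = 24
  a_4 = -3·24 + 1·-7 = -79
  a_5 = -3·-79 + 1·24 = 261
  a_6 = -3·261 + 1·-79 = -862
  a_7 = -3·-862 + 1·261 = 2847

-3,1 ; 2847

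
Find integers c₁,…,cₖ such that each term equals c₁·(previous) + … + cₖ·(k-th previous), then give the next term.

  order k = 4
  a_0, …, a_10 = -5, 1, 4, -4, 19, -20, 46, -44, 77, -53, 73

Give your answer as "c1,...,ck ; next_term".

-1,2,2,-1 ; 19

  a_4 = -1·-4 + 2·4 + 2·1 + -1·-5 = 19
  a_5 = -1·19 + 2·-4 + 2·4 + -1·1 = -20
  a_6 = -1·-20 + 2·19 + 2·-4 + -1·4 = 46
  a_7 = -1·46 + 2·-20 + 2·19 + -1·-4 = -44
  a_8 = -1·-44 + 2·46 + 2·-20 + -1·19 = 77
  a_9 = -1·77 + 2·-44 + 2·46 + -1·-20 = -53
  a_10 = -1·-53 + 2·77 + 2·-44 + -1·46 = 73
  a_11 = -1·73 + 2·-53 + 2·77 + -1·-44 = 19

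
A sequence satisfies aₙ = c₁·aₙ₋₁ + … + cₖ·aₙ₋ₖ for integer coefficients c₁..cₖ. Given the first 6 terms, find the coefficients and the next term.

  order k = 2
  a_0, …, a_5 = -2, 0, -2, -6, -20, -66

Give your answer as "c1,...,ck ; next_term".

3,1 ; -218

  a_2 = 3·0 + 1·-2 = -2
  a_3 = 3·-2 + 1·0 = -6
  a_4 = 3·-6 + 1·-2 = -20
  a_5 = 3·-20 + 1·-6 = -66
  a_6 = 3·-66 + 1·-20 = -218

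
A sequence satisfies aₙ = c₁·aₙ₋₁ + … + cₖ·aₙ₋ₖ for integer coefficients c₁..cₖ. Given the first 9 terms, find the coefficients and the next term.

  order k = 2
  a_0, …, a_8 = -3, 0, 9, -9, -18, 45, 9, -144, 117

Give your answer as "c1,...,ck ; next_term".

  a_2 = -1·0 + -3·-3 = 9
  a_3 = -1·9 + -3·0 = -9
  a_4 = -1·-9 + -3·9 = -18
  a_5 = -1·-18 + -3·-9 = 45
  a_6 = -1·45 + -3·-18 = 9
  a_7 = -1·9 + -3·45 = -144
  a_8 = -1·-144 + -3·9 = 117
  a_9 = -1·117 + -3·-144 = 315

-1,-3 ; 315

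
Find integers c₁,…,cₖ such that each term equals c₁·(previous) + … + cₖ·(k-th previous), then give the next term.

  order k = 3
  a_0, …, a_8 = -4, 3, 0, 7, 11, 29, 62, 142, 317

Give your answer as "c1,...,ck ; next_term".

2,1,-1 ; 714

  a_3 = 2·0 + 1·3 + -1·-4 = 7
  a_4 = 2·7 + 1·0 + -1·3 = 11
  a_5 = 2·11 + 1·7 + -1·0 = 29
  a_6 = 2·29 + 1·11 + -1·7 = 62
  a_7 = 2·62 + 1·29 + -1·11 = 142
  a_8 = 2·142 + 1·62 + -1·29 = 317
  a_9 = 2·317 + 1·142 + -1·62 = 714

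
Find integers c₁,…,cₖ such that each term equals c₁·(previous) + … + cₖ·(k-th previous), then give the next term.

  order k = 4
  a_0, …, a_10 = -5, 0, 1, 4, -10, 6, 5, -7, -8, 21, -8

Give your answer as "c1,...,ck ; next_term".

  a_4 = -1·4 + -1·1 + 0·0 + 1·-5 = -10
  a_5 = -1·-10 + -1·4 + 0·1 + 1·0 = 6
  a_6 = -1·6 + -1·-10 + 0·4 + 1·1 = 5
  a_7 = -1·5 + -1·6 + 0·-10 + 1·4 = -7
  a_8 = -1·-7 + -1·5 + 0·6 + 1·-10 = -8
  a_9 = -1·-8 + -1·-7 + 0·5 + 1·6 = 21
  a_10 = -1·21 + -1·-8 + 0·-7 + 1·5 = -8
  a_11 = -1·-8 + -1·21 + 0·-8 + 1·-7 = -20

-1,-1,0,1 ; -20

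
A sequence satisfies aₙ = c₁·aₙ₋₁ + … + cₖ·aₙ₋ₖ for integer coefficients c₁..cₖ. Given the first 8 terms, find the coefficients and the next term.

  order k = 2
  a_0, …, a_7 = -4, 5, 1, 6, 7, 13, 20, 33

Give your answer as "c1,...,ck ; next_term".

  a_2 = 1·5 + 1·-4 = 1
  a_3 = 1·1 + 1·5 = 6
  a_4 = 1·6 + 1·1 = 7
  a_5 = 1·7 + 1·6 = 13
  a_6 = 1·13 + 1·7 = 20
  a_7 = 1·20 + 1·13 = 33
  a_8 = 1·33 + 1·20 = 53

1,1 ; 53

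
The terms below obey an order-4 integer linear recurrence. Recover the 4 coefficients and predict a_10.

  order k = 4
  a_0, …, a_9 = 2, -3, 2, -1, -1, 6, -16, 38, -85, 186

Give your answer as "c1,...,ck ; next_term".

  a_4 = -2·-1 + 1·2 + 1·-3 + -1·2 = -1
  a_5 = -2·-1 + 1·-1 + 1·2 + -1·-3 = 6
  a_6 = -2·6 + 1·-1 + 1·-1 + -1·2 = -16
  a_7 = -2·-16 + 1·6 + 1·-1 + -1·-1 = 38
  a_8 = -2·38 + 1·-16 + 1·6 + -1·-1 = -85
  a_9 = -2·-85 + 1·38 + 1·-16 + -1·6 = 186
  a_10 = -2·186 + 1·-85 + 1·38 + -1·-16 = -403

-2,1,1,-1 ; -403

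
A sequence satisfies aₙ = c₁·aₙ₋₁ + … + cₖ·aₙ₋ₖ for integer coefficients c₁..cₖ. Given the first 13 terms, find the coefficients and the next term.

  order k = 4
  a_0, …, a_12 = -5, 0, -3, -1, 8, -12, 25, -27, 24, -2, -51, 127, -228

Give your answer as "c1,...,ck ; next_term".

-1,1,1,-2 ; 308

  a_4 = -1·-1 + 1·-3 + 1·0 + -2·-5 = 8
  a_5 = -1·8 + 1·-1 + 1·-3 + -2·0 = -12
  a_6 = -1·-12 + 1·8 + 1·-1 + -2·-3 = 25
  a_7 = -1·25 + 1·-12 + 1·8 + -2·-1 = -27
  a_8 = -1·-27 + 1·25 + 1·-12 + -2·8 = 24
  a_9 = -1·24 + 1·-27 + 1·25 + -2·-12 = -2
  a_10 = -1·-2 + 1·24 + 1·-27 + -2·25 = -51
  a_11 = -1·-51 + 1·-2 + 1·24 + -2·-27 = 127
  a_12 = -1·127 + 1·-51 + 1·-2 + -2·24 = -228
  a_13 = -1·-228 + 1·127 + 1·-51 + -2·-2 = 308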